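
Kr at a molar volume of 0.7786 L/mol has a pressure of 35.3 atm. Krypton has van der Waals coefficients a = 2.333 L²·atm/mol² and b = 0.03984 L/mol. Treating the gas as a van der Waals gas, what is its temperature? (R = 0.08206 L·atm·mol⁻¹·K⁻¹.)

T = (P + a/V_m²)(V_m − b)/R
P + a/V_m² = 35.3 + 2.333/(0.7786)² = 39.148 atm
V_m − b = 0.7786 − 0.03984 = 0.73876 L/mol
T = (39.148)(0.73876)/0.08206 = 352.4 K

T ≈ 352.4 K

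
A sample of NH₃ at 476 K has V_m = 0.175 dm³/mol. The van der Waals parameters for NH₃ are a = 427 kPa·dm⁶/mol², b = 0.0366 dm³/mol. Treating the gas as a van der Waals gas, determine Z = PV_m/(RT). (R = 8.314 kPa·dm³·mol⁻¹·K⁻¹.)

Z ≈ 0.6479

P = RT/(V_m − b) − a/V_m² = (8.314)(476)/(0.175 − 0.0366) − 427/(0.175)²
  = 3957.5/0.13840 − 13943 = 28595 − 13943 = 14652 kPa
Z = PV_m/(RT) = (14652)(0.175)/((8.314)(476)) = 2564.1/3957.5 = 0.6479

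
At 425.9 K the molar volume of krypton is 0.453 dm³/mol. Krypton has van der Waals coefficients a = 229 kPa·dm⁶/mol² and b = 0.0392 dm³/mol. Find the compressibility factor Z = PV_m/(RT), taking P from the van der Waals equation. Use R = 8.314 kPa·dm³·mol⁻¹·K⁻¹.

Z ≈ 0.9520

P = RT/(V_m − b) − a/V_m² = (8.314)(425.9)/(0.453 − 0.0392) − 229/(0.453)²
  = 3540.9/0.41380 − 1115.9 = 8557.0 − 1115.9 = 7441.1 kPa
Z = PV_m/(RT) = (7441.1)(0.453)/((8.314)(425.9)) = 3370.8/3540.9 = 0.9520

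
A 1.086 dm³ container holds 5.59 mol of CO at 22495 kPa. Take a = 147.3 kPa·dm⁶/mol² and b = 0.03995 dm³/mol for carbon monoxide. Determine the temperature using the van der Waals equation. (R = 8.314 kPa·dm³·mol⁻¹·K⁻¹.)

T ≈ 490.0 K

T = (P + a n²/V²)(V − nb)/(nR)
P + a n²/V² = 22495 + (147.3)(5.59)²/(1.086)² = 26398 kPa
V − nb = 1.086 − (5.59)(0.03995) = 0.86268 dm³
T = (26398)(0.86268)/((5.59)(8.314)) = 490.0 K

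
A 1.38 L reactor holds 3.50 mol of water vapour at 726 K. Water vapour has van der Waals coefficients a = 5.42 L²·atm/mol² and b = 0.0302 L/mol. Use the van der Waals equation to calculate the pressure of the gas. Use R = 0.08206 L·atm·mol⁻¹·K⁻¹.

P = nRT/(V − nb) − a n²/V²
nRT/(V − nb) = (3.50)(0.08206)(726)/(1.38 − 3.50×0.0302) = 208.51/1.2743 = 163.63 atm
a n²/V² = (5.42)(3.50)²/(1.38)² = 34.864 atm
P = 163.63 − 34.864 = 128.8 atm

P ≈ 128.8 atm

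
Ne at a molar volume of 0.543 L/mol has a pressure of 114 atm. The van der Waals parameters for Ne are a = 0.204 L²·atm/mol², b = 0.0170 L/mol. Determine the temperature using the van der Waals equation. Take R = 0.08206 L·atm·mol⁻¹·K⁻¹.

T = (P + a/V_m²)(V_m − b)/R
P + a/V_m² = 114 + 0.204/(0.543)² = 114.69 atm
V_m − b = 0.543 − 0.0170 = 0.52600 L/mol
T = (114.69)(0.52600)/0.08206 = 735.2 K

T ≈ 735.2 K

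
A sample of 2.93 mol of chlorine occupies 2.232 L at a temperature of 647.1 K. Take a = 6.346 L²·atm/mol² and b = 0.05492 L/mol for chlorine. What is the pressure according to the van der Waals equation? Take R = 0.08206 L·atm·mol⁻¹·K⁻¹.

P ≈ 64.19 atm

P = nRT/(V − nb) − a n²/V²
nRT/(V − nb) = (2.93)(0.08206)(647.1)/(2.232 − 2.93×0.05492) = 155.59/2.0711 = 75.124 atm
a n²/V² = (6.346)(2.93)²/(2.232)² = 10.936 atm
P = 75.124 − 10.936 = 64.19 atm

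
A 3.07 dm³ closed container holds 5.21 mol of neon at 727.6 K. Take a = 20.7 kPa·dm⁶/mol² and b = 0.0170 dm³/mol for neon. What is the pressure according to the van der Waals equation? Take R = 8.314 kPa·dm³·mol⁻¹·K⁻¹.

P = nRT/(V − nb) − a n²/V²
nRT/(V − nb) = (5.21)(8.314)(727.6)/(3.07 − 5.21×0.0170) = 31517/2.9814 = 10571 kPa
a n²/V² = (20.7)(5.21)²/(3.07)² = 59.617 kPa
P = 10571 − 59.617 = 10511 kPa

P ≈ 10511 kPa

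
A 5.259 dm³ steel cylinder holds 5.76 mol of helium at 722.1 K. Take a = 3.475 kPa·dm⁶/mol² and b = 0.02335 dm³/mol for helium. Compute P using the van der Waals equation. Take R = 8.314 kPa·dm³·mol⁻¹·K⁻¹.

P = nRT/(V − nb) − a n²/V²
nRT/(V − nb) = (5.76)(8.314)(722.1)/(5.259 − 5.76×0.02335) = 34580/5.1245 = 6748.0 kPa
a n²/V² = (3.475)(5.76)²/(5.259)² = 4.1686 kPa
P = 6748.0 − 4.1686 = 6744 kPa

P ≈ 6744 kPa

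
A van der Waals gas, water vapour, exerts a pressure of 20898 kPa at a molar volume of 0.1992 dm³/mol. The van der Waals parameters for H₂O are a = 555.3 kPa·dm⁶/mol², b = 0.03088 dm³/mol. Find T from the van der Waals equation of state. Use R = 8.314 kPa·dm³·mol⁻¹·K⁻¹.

T = (P + a/V_m²)(V_m − b)/R
P + a/V_m² = 20898 + 555.3/(0.1992)² = 34892 kPa
V_m − b = 0.1992 − 0.03088 = 0.16832 dm³/mol
T = (34892)(0.16832)/8.314 = 706.4 K

T ≈ 706.4 K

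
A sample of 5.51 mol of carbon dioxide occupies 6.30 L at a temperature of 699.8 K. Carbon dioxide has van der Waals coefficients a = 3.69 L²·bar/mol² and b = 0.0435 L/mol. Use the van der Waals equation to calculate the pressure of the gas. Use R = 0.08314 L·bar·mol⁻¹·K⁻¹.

P ≈ 50.08 bar

P = nRT/(V − nb) − a n²/V²
nRT/(V − nb) = (5.51)(0.08314)(699.8)/(6.30 − 5.51×0.0435) = 320.58/6.0603 = 52.898 bar
a n²/V² = (3.69)(5.51)²/(6.30)² = 2.8226 bar
P = 52.898 − 2.8226 = 50.08 bar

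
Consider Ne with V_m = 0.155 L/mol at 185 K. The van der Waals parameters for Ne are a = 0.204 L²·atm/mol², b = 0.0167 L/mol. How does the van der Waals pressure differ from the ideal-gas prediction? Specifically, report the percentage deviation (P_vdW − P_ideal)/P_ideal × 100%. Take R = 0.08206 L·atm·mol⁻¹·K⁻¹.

Ideal: P_ideal = RT/V_m = (0.08206)(185)/0.155 = 97.9426 atm
vdW: P = RT/(V_m − b) − a/V_m² = 15.1811/0.138300 − 0.204/0.0240250 = 109.769 − 8.49116 = 101.278 atm
% deviation = (101.278 − 97.9426)/97.9426 × 100% = 3.41%

3.41 %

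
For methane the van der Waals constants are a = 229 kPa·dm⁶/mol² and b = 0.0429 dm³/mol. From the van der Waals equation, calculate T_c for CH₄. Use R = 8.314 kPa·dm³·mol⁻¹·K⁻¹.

For a van der Waals gas, T_c = 8a/(27Rb).
T_c = 8×229/(27×8.314×0.0429) = 1832.0/9.6301 = 190.2 K

T_c ≈ 190.2 K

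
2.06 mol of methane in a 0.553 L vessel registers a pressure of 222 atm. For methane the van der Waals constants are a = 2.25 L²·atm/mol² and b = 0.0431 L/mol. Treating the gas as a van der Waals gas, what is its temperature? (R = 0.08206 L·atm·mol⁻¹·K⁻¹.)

T ≈ 695.4 K

T = (P + a n²/V²)(V − nb)/(nR)
P + a n²/V² = 222 + (2.25)(2.06)²/(0.553)² = 253.22 atm
V − nb = 0.553 − (2.06)(0.0431) = 0.46421 L
T = (253.22)(0.46421)/((2.06)(0.08206)) = 695.4 K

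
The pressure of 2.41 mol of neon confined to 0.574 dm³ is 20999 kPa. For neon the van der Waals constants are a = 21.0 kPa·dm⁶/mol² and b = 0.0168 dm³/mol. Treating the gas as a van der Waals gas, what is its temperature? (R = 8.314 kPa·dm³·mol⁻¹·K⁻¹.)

T ≈ 569.0 K

T = (P + a n²/V²)(V − nb)/(nR)
P + a n²/V² = 20999 + (21.0)(2.41)²/(0.574)² = 21369 kPa
V − nb = 0.574 − (2.41)(0.0168) = 0.53351 dm³
T = (21369)(0.53351)/((2.41)(8.314)) = 569.0 K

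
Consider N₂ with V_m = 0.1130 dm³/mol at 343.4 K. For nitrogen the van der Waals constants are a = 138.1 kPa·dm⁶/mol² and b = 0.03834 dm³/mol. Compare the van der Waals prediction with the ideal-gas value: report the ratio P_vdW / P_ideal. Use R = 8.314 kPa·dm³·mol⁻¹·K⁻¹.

P_vdW / P_ideal ≈ 1.085

Ideal: P_ideal = RT/V_m = (8.314)(343.4)/0.1130 = 25265.7 kPa
vdW: P = RT/(V_m − b) − a/V_m² = 2855.03/0.0746600 − 138.1/0.0127690 = 38240.4 − 10815.3 = 27425.1 kPa
Ratio = 27425.1/25265.7 = 1.085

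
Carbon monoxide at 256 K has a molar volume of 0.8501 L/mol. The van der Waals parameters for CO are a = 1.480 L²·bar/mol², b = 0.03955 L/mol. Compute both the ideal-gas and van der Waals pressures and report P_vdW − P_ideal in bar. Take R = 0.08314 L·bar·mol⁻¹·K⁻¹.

Ideal: P_ideal = RT/V_m = (0.08314)(256)/0.8501 = 25.0369 bar
vdW: P = RT/(V_m − b) − a/V_m² = 21.2838/0.810550 − 1.480/0.722670 = 26.2585 − 2.04796 = 24.2105 bar
ΔP = 24.2105 − 25.0369 = -0.826 bar

ΔP ≈ -0.826 bar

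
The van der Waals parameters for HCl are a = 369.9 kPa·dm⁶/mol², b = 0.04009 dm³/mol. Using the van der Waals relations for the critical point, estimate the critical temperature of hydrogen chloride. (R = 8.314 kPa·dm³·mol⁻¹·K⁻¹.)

T_c ≈ 328.8 K

For a van der Waals gas, T_c = 8a/(27Rb).
T_c = 8×369.9/(27×8.314×0.04009) = 2959.2/8.9993 = 328.8 K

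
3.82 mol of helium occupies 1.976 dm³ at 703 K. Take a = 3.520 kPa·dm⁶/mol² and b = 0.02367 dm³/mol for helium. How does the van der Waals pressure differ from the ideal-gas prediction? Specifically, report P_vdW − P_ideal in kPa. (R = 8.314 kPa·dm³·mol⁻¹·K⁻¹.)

Ideal: P_ideal = nRT/V = (3.82)(8.314)(703)/1.976 = 11299.0 kPa
vdW: P = nRT/(V − nb) − a n²/V² = 22326.9/1.88558 − 51.3652/3.90458 = 11840.9 − 13.1551 = 11827.7 kPa
ΔP = 11827.7 − 11299.0 = 529 kPa

ΔP ≈ 529 kPa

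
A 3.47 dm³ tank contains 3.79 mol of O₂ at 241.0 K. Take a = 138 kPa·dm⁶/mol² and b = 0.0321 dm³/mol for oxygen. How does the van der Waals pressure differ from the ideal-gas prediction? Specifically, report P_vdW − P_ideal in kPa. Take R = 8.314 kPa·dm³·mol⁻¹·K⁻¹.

Ideal: P_ideal = nRT/V = (3.79)(8.314)(241.0)/3.47 = 2188.45 kPa
vdW: P = nRT/(V − nb) − a n²/V² = 7593.92/3.34834 − 1982.25/12.0409 = 2267.97 − 164.626 = 2103.34 kPa
ΔP = 2103.34 − 2188.45 = -85.1 kPa

ΔP ≈ -85.1 kPa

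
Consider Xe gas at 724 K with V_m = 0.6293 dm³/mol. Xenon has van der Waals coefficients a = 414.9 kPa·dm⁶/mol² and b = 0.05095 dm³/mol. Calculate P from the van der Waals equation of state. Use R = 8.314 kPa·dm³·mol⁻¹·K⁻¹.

P = RT/(V_m − b) − a/V_m²
RT/(V_m − b) = (8.314)(724)/(0.6293 − 0.05095) = 6019.3/0.57835 = 10408 kPa
a/V_m² = 414.9/(0.6293)² = 1047.7 kPa
P = 10408 − 1047.7 = 9360 kPa

P ≈ 9360 kPa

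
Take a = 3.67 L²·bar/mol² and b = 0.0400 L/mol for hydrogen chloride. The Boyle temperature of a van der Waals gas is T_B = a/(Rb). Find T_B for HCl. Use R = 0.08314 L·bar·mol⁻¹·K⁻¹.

T_B ≈ 1104 K

For a van der Waals gas the second virial coefficient B₂ = b − a/(RT) vanishes at T_B = a/(Rb).
T_B = 3.67/(0.08314×0.0400) = 3.67/0.0033256 = 1104 K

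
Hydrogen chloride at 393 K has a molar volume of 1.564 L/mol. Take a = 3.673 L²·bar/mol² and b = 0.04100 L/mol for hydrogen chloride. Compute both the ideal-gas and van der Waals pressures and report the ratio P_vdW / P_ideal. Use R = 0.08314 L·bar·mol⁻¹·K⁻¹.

P_vdW / P_ideal ≈ 0.9550

Ideal: P_ideal = RT/V_m = (0.08314)(393)/1.564 = 20.8913 bar
vdW: P = RT/(V_m − b) − a/V_m² = 32.6740/1.52300 − 3.673/2.44610 = 21.4537 − 1.50157 = 19.9521 bar
Ratio = 19.9521/20.8913 = 0.9550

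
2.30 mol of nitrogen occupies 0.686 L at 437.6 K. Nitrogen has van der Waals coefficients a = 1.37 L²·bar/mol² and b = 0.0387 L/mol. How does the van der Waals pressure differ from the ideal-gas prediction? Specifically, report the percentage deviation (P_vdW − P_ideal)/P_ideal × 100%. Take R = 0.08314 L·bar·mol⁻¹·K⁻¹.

Ideal: P_ideal = nRT/V = (2.30)(0.08314)(437.6)/0.686 = 121.981 bar
vdW: P = nRT/(V − nb) − a n²/V² = 83.6787/0.596990 − 7.24730/0.470596 = 140.168 − 15.4003 = 124.768 bar
% deviation = (124.768 − 121.981)/121.981 × 100% = 2.28%

2.28 %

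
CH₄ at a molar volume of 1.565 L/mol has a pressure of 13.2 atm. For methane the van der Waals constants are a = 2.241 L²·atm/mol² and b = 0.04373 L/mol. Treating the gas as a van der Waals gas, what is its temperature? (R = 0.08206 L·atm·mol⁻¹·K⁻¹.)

T ≈ 261.7 K

T = (P + a/V_m²)(V_m − b)/R
P + a/V_m² = 13.2 + 2.241/(1.565)² = 14.115 atm
V_m − b = 1.565 − 0.04373 = 1.5213 L/mol
T = (14.115)(1.5213)/0.08206 = 261.7 K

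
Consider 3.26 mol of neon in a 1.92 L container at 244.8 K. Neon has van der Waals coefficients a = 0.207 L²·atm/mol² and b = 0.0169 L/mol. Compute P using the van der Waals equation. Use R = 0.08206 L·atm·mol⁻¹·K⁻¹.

P ≈ 34.52 atm

P = nRT/(V − nb) − a n²/V²
nRT/(V − nb) = (3.26)(0.08206)(244.8)/(1.92 − 3.26×0.0169) = 65.488/1.8649 = 35.116 atm
a n²/V² = (0.207)(3.26)²/(1.92)² = 0.59676 atm
P = 35.116 − 0.59676 = 34.52 atm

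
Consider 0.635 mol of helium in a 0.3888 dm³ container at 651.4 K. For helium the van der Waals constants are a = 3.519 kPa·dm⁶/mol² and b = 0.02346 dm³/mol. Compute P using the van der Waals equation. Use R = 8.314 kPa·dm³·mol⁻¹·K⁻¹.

P = nRT/(V − nb) − a n²/V²
nRT/(V − nb) = (0.635)(8.314)(651.4)/(0.3888 − 0.635×0.02346) = 3439.0/0.37390 = 9197.6 kPa
a n²/V² = (3.519)(0.635)²/(0.3888)² = 9.3867 kPa
P = 9197.6 − 9.3867 = 9188 kPa

P ≈ 9188 kPa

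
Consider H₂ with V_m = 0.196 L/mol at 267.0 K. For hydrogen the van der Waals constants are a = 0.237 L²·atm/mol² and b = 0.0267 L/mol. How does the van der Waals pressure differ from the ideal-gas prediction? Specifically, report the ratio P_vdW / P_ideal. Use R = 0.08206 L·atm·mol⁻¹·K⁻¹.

P_vdW / P_ideal ≈ 1.103

Ideal: P_ideal = RT/V_m = (0.08206)(267.0)/0.196 = 111.786 atm
vdW: P = RT/(V_m − b) − a/V_m² = 21.9100/0.169300 − 0.237/0.0384160 = 129.415 − 6.16930 = 123.246 atm
Ratio = 123.246/111.786 = 1.103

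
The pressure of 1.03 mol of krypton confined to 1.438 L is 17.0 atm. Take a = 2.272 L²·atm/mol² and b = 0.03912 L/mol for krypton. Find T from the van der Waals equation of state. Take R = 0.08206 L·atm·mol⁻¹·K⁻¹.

T = (P + a n²/V²)(V − nb)/(nR)
P + a n²/V² = 17.0 + (2.272)(1.03)²/(1.438)² = 18.166 atm
V − nb = 1.438 − (1.03)(0.03912) = 1.3977 L
T = (18.166)(1.3977)/((1.03)(0.08206)) = 300.4 K

T ≈ 300.4 K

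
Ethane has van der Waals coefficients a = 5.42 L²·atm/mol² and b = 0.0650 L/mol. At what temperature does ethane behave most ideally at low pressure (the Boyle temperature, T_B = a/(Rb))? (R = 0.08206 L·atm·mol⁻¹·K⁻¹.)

T_B ≈ 1016 K

For a van der Waals gas the second virial coefficient B₂ = b − a/(RT) vanishes at T_B = a/(Rb).
T_B = 5.42/(0.08206×0.0650) = 5.42/0.0053339 = 1016 K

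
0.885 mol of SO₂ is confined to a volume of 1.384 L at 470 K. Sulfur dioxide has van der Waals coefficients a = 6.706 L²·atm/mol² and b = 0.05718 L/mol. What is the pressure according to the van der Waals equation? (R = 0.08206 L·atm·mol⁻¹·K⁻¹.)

P = nRT/(V − nb) − a n²/V²
nRT/(V − nb) = (0.885)(0.08206)(470)/(1.384 − 0.885×0.05718) = 34.133/1.3334 = 25.598 atm
a n²/V² = (6.706)(0.885)²/(1.384)² = 2.7421 atm
P = 25.598 − 2.7421 = 22.86 atm

P ≈ 22.86 atm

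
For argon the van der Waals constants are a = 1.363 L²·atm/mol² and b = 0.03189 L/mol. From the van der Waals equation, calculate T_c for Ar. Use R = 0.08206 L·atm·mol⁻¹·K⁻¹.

For a van der Waals gas, T_c = 8a/(27Rb).
T_c = 8×1.363/(27×0.08206×0.03189) = 10.904/0.070656 = 154.3 K

T_c ≈ 154.3 K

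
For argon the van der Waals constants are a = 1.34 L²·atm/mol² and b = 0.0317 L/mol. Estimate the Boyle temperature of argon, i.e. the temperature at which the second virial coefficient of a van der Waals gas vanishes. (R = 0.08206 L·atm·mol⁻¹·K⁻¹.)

T_B ≈ 515.1 K

For a van der Waals gas the second virial coefficient B₂ = b − a/(RT) vanishes at T_B = a/(Rb).
T_B = 1.34/(0.08206×0.0317) = 1.34/0.0026013 = 515.1 K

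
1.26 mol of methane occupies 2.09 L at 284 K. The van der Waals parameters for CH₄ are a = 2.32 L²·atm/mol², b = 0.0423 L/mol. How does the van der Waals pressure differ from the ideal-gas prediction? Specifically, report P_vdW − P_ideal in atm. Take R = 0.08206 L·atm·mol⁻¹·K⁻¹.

Ideal: P_ideal = nRT/V = (1.26)(0.08206)(284)/2.09 = 14.0499 atm
vdW: P = nRT/(V − nb) − a n²/V² = 29.3644/2.03670 − 3.68323/4.36810 = 14.4176 − 0.843211 = 13.5744 atm
ΔP = 13.5744 − 14.0499 = -0.476 atm

ΔP ≈ -0.476 atm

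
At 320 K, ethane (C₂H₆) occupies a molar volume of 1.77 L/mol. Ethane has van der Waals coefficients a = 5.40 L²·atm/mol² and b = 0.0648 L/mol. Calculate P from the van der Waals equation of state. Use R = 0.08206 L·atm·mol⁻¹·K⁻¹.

P ≈ 13.68 atm

P = RT/(V_m − b) − a/V_m²
RT/(V_m − b) = (0.08206)(320)/(1.77 − 0.0648) = 26.259/1.7052 = 15.399 atm
a/V_m² = 5.40/(1.77)² = 1.7236 atm
P = 15.399 − 1.7236 = 13.68 atm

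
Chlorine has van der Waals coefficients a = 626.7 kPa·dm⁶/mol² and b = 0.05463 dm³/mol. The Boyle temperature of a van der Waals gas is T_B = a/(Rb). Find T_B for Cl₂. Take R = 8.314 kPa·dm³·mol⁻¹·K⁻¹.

T_B ≈ 1380 K

For a van der Waals gas the second virial coefficient B₂ = b − a/(RT) vanishes at T_B = a/(Rb).
T_B = 626.7/(8.314×0.05463) = 626.7/0.45419 = 1380 K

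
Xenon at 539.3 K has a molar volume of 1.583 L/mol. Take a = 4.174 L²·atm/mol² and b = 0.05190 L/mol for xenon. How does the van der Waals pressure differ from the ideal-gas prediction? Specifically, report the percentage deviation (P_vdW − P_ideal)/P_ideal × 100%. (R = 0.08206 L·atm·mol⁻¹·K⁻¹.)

-2.57 %

Ideal: P_ideal = RT/V_m = (0.08206)(539.3)/1.583 = 27.9564 atm
vdW: P = RT/(V_m − b) − a/V_m² = 44.2550/1.53110 − 4.174/2.50589 = 28.9041 − 1.66568 = 27.2384 atm
% deviation = (27.2384 − 27.9564)/27.9564 × 100% = -2.57%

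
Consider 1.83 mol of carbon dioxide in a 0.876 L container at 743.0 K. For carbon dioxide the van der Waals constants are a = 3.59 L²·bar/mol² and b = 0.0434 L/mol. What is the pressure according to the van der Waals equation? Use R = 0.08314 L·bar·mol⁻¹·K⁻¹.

P = nRT/(V − nb) − a n²/V²
nRT/(V − nb) = (1.83)(0.08314)(743.0)/(0.876 − 1.83×0.0434) = 113.04/0.79658 = 141.91 bar
a n²/V² = (3.59)(1.83)²/(0.876)² = 15.667 bar
P = 141.91 − 15.667 = 126.2 bar

P ≈ 126.2 bar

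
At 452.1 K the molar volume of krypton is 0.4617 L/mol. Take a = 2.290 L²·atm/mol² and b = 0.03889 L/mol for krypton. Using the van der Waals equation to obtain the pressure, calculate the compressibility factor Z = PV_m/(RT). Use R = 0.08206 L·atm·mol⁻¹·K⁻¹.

Z ≈ 0.9583

P = RT/(V_m − b) − a/V_m² = (0.08206)(452.1)/(0.4617 − 0.03889) − 2.290/(0.4617)²
  = 37.099/0.42281 − 10.743 = 87.744 − 10.743 = 77.001 atm
Z = PV_m/(RT) = (77.001)(0.4617)/((0.08206)(452.1)) = 35.551/37.099 = 0.9583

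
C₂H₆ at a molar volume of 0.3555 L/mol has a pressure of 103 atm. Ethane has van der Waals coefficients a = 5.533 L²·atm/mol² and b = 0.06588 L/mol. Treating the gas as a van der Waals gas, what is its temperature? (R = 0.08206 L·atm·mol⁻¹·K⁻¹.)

T = (P + a/V_m²)(V_m − b)/R
P + a/V_m² = 103 + 5.533/(0.3555)² = 146.78 atm
V_m − b = 0.3555 − 0.06588 = 0.28962 L/mol
T = (146.78)(0.28962)/0.08206 = 518.0 K

T ≈ 518.0 K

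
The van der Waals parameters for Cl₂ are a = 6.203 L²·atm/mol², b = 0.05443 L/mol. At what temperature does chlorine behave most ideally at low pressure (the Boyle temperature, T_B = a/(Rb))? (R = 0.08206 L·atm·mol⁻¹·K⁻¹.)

T_B ≈ 1389 K

For a van der Waals gas the second virial coefficient B₂ = b − a/(RT) vanishes at T_B = a/(Rb).
T_B = 6.203/(0.08206×0.05443) = 6.203/0.0044665 = 1389 K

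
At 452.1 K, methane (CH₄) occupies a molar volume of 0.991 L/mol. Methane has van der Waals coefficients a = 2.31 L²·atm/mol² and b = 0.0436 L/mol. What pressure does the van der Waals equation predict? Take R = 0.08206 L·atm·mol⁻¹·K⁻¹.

P = RT/(V_m − b) − a/V_m²
RT/(V_m − b) = (0.08206)(452.1)/(0.991 − 0.0436) = 37.099/0.94740 = 39.159 atm
a/V_m² = 2.31/(0.991)² = 2.3521 atm
P = 39.159 − 2.3521 = 36.81 atm

P ≈ 36.81 atm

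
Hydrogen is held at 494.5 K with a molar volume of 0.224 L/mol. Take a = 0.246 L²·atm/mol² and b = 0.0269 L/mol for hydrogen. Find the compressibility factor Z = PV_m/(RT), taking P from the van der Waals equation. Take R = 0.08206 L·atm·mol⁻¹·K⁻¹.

Z ≈ 1.109

P = RT/(V_m − b) − a/V_m² = (0.08206)(494.5)/(0.224 − 0.0269) − 0.246/(0.224)²
  = 40.579/0.19710 − 4.9027 = 205.88 − 4.9027 = 200.98 atm
Z = PV_m/(RT) = (200.98)(0.224)/((0.08206)(494.5)) = 45.020/40.579 = 1.109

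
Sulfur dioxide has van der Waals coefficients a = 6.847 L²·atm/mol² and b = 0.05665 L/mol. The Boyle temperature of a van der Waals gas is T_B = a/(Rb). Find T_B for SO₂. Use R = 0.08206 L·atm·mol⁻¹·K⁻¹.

T_B ≈ 1473 K

For a van der Waals gas the second virial coefficient B₂ = b − a/(RT) vanishes at T_B = a/(Rb).
T_B = 6.847/(0.08206×0.05665) = 6.847/0.0046487 = 1473 K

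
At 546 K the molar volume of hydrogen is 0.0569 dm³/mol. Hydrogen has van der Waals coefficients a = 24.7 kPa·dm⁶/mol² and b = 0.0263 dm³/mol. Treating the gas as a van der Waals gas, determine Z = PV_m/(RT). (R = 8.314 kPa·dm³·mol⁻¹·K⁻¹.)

P = RT/(V_m − b) − a/V_m² = (8.314)(546)/(0.0569 − 0.0263) − 24.7/(0.0569)²
  = 4539.4/0.030600 − 7629.1 = 148346 − 7629.1 = 140717 kPa
Z = PV_m/(RT) = (140717)(0.0569)/((8.314)(546)) = 8006.8/4539.4 = 1.764

Z ≈ 1.764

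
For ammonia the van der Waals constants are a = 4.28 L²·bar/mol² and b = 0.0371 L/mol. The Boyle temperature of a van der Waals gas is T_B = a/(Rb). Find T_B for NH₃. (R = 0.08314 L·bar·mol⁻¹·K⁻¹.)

For a van der Waals gas the second virial coefficient B₂ = b − a/(RT) vanishes at T_B = a/(Rb).
T_B = 4.28/(0.08314×0.0371) = 4.28/0.0030845 = 1388 K

T_B ≈ 1388 K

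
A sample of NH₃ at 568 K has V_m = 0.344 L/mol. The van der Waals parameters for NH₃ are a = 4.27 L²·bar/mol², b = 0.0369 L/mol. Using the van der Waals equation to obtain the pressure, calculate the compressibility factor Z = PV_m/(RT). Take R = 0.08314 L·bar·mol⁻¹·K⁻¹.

Z ≈ 0.8573

P = RT/(V_m − b) − a/V_m² = (0.08314)(568)/(0.344 − 0.0369) − 4.27/(0.344)²
  = 47.224/0.30710 − 36.084 = 153.77 − 36.084 = 117.69 bar
Z = PV_m/(RT) = (117.69)(0.344)/((0.08314)(568)) = 40.485/47.224 = 0.8573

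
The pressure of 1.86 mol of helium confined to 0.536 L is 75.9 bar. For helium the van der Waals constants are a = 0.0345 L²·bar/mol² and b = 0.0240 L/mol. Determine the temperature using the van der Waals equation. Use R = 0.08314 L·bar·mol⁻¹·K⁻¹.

T ≈ 242.5 K

T = (P + a n²/V²)(V − nb)/(nR)
P + a n²/V² = 75.9 + (0.0345)(1.86)²/(0.536)² = 76.315 bar
V − nb = 0.536 − (1.86)(0.0240) = 0.49136 L
T = (76.315)(0.49136)/((1.86)(0.08314)) = 242.5 K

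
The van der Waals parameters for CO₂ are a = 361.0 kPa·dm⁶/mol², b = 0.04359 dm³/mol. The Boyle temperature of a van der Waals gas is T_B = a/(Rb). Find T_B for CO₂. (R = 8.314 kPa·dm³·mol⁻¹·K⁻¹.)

T_B ≈ 996.1 K

For a van der Waals gas the second virial coefficient B₂ = b − a/(RT) vanishes at T_B = a/(Rb).
T_B = 361.0/(8.314×0.04359) = 361.0/0.36241 = 996.1 K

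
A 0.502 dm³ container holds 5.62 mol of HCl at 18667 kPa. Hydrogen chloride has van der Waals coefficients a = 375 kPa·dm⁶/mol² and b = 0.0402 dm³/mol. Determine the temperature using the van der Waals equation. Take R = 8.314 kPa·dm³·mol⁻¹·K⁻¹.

T = (P + a n²/V²)(V − nb)/(nR)
P + a n²/V² = 18667 + (375)(5.62)²/(0.502)² = 65667 kPa
V − nb = 0.502 − (5.62)(0.0402) = 0.27608 dm³
T = (65667)(0.27608)/((5.62)(8.314)) = 388.0 K

T ≈ 388.0 K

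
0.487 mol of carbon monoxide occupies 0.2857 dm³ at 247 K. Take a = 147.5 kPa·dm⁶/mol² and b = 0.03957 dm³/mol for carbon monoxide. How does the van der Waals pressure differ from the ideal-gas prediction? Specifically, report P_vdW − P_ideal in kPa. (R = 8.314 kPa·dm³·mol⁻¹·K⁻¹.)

ΔP ≈ -175.4 kPa

Ideal: P_ideal = nRT/V = (0.487)(8.314)(247)/0.2857 = 3500.46 kPa
vdW: P = nRT/(V − nb) − a n²/V² = 1000.08/0.266429 − 34.9824/0.0816245 = 3753.65 − 428.577 = 3325.07 kPa
ΔP = 3325.07 − 3500.46 = -175.4 kPa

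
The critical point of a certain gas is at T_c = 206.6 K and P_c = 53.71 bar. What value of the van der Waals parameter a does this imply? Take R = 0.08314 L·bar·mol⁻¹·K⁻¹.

a ≈ 2.317 L²·bar/mol²

From T_c = 8a/(27Rb) and P_c = a/(27b²): a = 27 R² T_c²/(64 P_c).
a = 27×(0.08314)²×(206.6)²/(64×53.71) = 7966.1/3437.4 = 2.317 L²·bar/mol²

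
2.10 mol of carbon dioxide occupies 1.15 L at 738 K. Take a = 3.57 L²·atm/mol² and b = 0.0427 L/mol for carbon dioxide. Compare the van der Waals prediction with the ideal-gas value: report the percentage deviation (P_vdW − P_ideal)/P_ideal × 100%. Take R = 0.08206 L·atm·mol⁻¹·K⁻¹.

-2.31 %

Ideal: P_ideal = nRT/V = (2.10)(0.08206)(738)/1.15 = 110.588 atm
vdW: P = nRT/(V − nb) − a n²/V² = 127.177/1.06033 − 15.7437/1.32250 = 119.941 − 11.9045 = 108.037 atm
% deviation = (108.037 − 110.588)/110.588 × 100% = -2.31%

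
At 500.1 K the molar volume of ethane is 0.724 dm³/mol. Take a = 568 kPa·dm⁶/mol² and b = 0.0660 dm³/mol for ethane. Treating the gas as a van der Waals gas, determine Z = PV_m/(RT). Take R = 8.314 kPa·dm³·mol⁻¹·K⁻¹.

P = RT/(V_m − b) − a/V_m² = (8.314)(500.1)/(0.724 − 0.0660) − 568/(0.724)²
  = 4157.8/0.65800 − 1083.6 = 6318.8 − 1083.6 = 5235.2 kPa
Z = PV_m/(RT) = (5235.2)(0.724)/((8.314)(500.1)) = 3790.3/4157.8 = 0.9116

Z ≈ 0.9116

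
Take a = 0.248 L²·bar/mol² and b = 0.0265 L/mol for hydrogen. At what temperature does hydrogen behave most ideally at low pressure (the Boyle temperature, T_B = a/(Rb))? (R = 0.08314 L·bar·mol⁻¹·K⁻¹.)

For a van der Waals gas the second virial coefficient B₂ = b − a/(RT) vanishes at T_B = a/(Rb).
T_B = 0.248/(0.08314×0.0265) = 0.248/0.0022032 = 112.6 K

T_B ≈ 112.6 K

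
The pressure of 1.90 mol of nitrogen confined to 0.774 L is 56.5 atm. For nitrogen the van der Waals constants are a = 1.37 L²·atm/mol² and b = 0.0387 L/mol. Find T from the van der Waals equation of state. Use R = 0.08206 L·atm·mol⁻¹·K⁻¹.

T ≈ 290.9 K

T = (P + a n²/V²)(V − nb)/(nR)
P + a n²/V² = 56.5 + (1.37)(1.90)²/(0.774)² = 64.756 atm
V − nb = 0.774 − (1.90)(0.0387) = 0.70047 L
T = (64.756)(0.70047)/((1.90)(0.08206)) = 290.9 K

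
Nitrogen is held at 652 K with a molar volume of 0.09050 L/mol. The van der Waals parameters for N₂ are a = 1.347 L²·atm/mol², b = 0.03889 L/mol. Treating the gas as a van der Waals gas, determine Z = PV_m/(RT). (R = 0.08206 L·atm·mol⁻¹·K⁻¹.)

P = RT/(V_m − b) − a/V_m² = (0.08206)(652)/(0.09050 − 0.03889) − 1.347/(0.09050)²
  = 53.503/0.051610 − 164.46 = 1036.7 − 164.46 = 872.2 atm
Z = PV_m/(RT) = (872.2)(0.09050)/((0.08206)(652)) = 78.934/53.503 = 1.475

Z ≈ 1.475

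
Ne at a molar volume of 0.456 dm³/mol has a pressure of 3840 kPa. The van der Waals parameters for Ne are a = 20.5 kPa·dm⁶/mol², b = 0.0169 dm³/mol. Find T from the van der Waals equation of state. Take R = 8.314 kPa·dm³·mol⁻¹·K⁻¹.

T ≈ 208.0 K

T = (P + a/V_m²)(V_m − b)/R
P + a/V_m² = 3840 + 20.5/(0.456)² = 3938.6 kPa
V_m − b = 0.456 − 0.0169 = 0.43910 dm³/mol
T = (3938.6)(0.43910)/8.314 = 208.0 K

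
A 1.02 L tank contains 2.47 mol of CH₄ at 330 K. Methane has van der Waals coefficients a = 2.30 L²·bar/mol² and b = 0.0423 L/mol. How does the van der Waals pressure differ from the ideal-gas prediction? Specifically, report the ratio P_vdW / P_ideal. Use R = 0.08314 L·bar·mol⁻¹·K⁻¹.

Ideal: P_ideal = nRT/V = (2.47)(0.08314)(330)/1.02 = 66.4386 bar
vdW: P = nRT/(V − nb) − a n²/V² = 67.7674/0.915519 − 14.0321/1.04040 = 74.0207 − 13.4872 = 60.5335 bar
Ratio = 60.5335/66.4386 = 0.9111

P_vdW / P_ideal ≈ 0.9111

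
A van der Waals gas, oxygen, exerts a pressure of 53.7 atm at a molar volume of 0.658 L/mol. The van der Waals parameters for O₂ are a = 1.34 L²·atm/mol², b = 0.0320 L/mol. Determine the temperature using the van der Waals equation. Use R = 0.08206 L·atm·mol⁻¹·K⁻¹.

T ≈ 433.3 K

T = (P + a/V_m²)(V_m − b)/R
P + a/V_m² = 53.7 + 1.34/(0.658)² = 56.795 atm
V_m − b = 0.658 − 0.0320 = 0.62600 L/mol
T = (56.795)(0.62600)/0.08206 = 433.3 K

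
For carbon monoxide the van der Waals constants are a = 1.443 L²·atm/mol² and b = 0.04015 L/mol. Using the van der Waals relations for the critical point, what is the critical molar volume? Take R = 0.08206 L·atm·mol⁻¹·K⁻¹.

For a van der Waals gas, V_m,c = 3b.
V_m,c = 3×0.04015 = 0.1205 L/mol

V_m,c ≈ 0.1205 L/mol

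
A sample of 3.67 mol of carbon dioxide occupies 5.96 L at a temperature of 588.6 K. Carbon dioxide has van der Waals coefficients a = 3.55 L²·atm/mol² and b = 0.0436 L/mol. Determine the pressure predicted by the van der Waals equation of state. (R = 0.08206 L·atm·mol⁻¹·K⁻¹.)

P ≈ 29.22 atm

P = nRT/(V − nb) − a n²/V²
nRT/(V − nb) = (3.67)(0.08206)(588.6)/(5.96 − 3.67×0.0436) = 177.26/5.8000 = 30.562 atm
a n²/V² = (3.55)(3.67)²/(5.96)² = 1.3461 atm
P = 30.562 − 1.3461 = 29.22 atm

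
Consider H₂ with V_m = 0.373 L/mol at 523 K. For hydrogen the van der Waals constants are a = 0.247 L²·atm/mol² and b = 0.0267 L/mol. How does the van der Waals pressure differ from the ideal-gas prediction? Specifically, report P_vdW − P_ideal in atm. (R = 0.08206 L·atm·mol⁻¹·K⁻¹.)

ΔP ≈ 7.10 atm

Ideal: P_ideal = RT/V_m = (0.08206)(523)/0.373 = 115.060 atm
vdW: P = RT/(V_m − b) − a/V_m² = 42.9174/0.346300 − 0.247/0.139129 = 123.931 − 1.77533 = 122.156 atm
ΔP = 122.156 − 115.060 = 7.10 atm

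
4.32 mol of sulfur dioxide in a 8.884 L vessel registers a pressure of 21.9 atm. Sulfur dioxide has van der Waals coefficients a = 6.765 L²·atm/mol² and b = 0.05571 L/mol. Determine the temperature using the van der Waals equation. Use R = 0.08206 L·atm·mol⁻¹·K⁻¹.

T = (P + a n²/V²)(V − nb)/(nR)
P + a n²/V² = 21.9 + (6.765)(4.32)²/(8.884)² = 23.500 atm
V − nb = 8.884 − (4.32)(0.05571) = 8.6433 L
T = (23.500)(8.6433)/((4.32)(0.08206)) = 573.0 K

T ≈ 573.0 K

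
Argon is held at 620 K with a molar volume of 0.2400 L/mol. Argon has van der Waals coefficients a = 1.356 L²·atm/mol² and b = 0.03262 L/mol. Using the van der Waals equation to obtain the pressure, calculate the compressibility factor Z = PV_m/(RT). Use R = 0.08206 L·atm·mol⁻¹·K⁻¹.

P = RT/(V_m − b) − a/V_m² = (0.08206)(620)/(0.2400 − 0.03262) − 1.356/(0.2400)²
  = 50.877/0.20738 − 23.542 = 245.33 − 23.542 = 221.79 atm
Z = PV_m/(RT) = (221.79)(0.2400)/((0.08206)(620)) = 53.230/50.877 = 1.046

Z ≈ 1.046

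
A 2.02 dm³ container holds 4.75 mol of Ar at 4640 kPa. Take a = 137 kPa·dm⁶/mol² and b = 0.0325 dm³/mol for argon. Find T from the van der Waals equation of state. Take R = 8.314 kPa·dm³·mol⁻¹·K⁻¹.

T ≈ 255.0 K

T = (P + a n²/V²)(V − nb)/(nR)
P + a n²/V² = 4640 + (137)(4.75)²/(2.02)² = 5397.5 kPa
V − nb = 2.02 − (4.75)(0.0325) = 1.8656 dm³
T = (5397.5)(1.8656)/((4.75)(8.314)) = 255.0 K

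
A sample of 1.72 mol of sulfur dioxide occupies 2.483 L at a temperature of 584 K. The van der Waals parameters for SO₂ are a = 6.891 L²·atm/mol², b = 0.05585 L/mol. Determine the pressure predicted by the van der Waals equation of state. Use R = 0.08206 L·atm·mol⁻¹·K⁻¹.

P = nRT/(V − nb) − a n²/V²
nRT/(V − nb) = (1.72)(0.08206)(584)/(2.483 − 1.72×0.05585) = 82.428/2.3869 = 34.533 atm
a n²/V² = (6.891)(1.72)²/(2.483)² = 3.3066 atm
P = 34.533 − 3.3066 = 31.23 atm

P ≈ 31.23 atm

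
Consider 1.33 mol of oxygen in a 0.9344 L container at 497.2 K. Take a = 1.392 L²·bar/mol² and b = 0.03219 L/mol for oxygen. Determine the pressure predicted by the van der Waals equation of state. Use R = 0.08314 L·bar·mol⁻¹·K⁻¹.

P ≈ 58.84 bar

P = nRT/(V − nb) − a n²/V²
nRT/(V − nb) = (1.33)(0.08314)(497.2)/(0.9344 − 1.33×0.03219) = 54.978/0.89159 = 61.663 bar
a n²/V² = (1.392)(1.33)²/(0.9344)² = 2.8202 bar
P = 61.663 − 2.8202 = 58.84 bar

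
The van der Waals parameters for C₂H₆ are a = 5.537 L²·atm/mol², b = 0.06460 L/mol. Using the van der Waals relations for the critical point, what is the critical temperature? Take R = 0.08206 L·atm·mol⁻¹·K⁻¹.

For a van der Waals gas, T_c = 8a/(27Rb).
T_c = 8×5.537/(27×0.08206×0.06460) = 44.296/0.14313 = 309.5 K

T_c ≈ 309.5 K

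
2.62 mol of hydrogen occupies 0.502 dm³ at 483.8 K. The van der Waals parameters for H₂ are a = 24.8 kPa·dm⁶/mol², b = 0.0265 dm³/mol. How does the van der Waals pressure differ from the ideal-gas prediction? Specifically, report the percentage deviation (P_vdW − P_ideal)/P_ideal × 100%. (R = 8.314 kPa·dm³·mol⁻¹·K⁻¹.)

Ideal: P_ideal = nRT/V = (2.62)(8.314)(483.8)/0.502 = 20992.9 kPa
vdW: P = nRT/(V − nb) − a n²/V² = 10538.5/0.432570 − 170.237/0.252004 = 24362.5 − 675.533 = 23687.0 kPa
% deviation = (23687.0 − 20992.9)/20992.9 × 100% = 12.83%

12.83 %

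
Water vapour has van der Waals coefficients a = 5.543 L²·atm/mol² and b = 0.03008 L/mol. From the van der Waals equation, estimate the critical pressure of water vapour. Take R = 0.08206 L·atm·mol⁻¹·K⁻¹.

P_c ≈ 226.9 atm

For a van der Waals gas, P_c = a/(27b²).
P_c = 5.543/(27×(0.03008)²) = 5.543/0.024430 = 226.9 atm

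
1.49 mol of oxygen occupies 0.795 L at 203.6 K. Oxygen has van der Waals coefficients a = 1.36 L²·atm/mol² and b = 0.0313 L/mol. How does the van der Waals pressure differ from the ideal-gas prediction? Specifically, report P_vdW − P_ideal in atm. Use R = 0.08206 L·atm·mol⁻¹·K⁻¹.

ΔP ≈ -2.826 atm

Ideal: P_ideal = nRT/V = (1.49)(0.08206)(203.6)/0.795 = 31.3133 atm
vdW: P = nRT/(V − nb) − a n²/V² = 24.8940/0.748363 − 3.01934/0.632025 = 33.2646 − 4.77725 = 28.4874 atm
ΔP = 28.4874 − 31.3133 = -2.826 atm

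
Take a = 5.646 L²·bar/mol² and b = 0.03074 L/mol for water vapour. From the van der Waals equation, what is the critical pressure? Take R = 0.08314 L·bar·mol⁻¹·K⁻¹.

P_c ≈ 221.3 bar

For a van der Waals gas, P_c = a/(27b²).
P_c = 5.646/(27×(0.03074)²) = 5.646/0.025514 = 221.3 bar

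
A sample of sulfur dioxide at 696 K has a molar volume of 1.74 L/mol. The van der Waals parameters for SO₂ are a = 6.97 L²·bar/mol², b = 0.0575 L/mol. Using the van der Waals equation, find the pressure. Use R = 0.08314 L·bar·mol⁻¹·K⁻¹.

P ≈ 32.09 bar

P = RT/(V_m − b) − a/V_m²
RT/(V_m − b) = (0.08314)(696)/(1.74 − 0.0575) = 57.865/1.6825 = 34.392 bar
a/V_m² = 6.97/(1.74)² = 2.3022 bar
P = 34.392 − 2.3022 = 32.09 bar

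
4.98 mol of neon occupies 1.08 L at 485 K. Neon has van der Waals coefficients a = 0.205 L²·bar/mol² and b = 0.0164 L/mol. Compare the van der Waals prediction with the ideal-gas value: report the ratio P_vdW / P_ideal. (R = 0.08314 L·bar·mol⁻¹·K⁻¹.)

P_vdW / P_ideal ≈ 1.058

Ideal: P_ideal = nRT/V = (4.98)(0.08314)(485)/1.08 = 185.933 bar
vdW: P = nRT/(V − nb) − a n²/V² = 200.808/0.998328 − 5.08408/1.16640 = 201.144 − 4.35878 = 196.785 bar
Ratio = 196.785/185.933 = 1.058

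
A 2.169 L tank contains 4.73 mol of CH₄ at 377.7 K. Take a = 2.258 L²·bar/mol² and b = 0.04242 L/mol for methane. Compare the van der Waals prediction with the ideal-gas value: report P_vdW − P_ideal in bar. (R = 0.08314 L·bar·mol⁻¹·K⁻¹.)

Ideal: P_ideal = nRT/V = (4.73)(0.08314)(377.7)/2.169 = 68.4792 bar
vdW: P = nRT/(V − nb) − a n²/V² = 148.531/1.96835 − 50.5180/4.70456 = 75.4596 − 10.7381 = 64.7215 bar
ΔP = 64.7215 − 68.4792 = -3.758 bar

ΔP ≈ -3.758 bar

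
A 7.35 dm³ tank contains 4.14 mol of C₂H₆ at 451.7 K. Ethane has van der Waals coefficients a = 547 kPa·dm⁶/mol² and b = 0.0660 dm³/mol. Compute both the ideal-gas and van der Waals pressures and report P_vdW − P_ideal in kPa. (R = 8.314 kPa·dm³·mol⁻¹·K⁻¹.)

ΔP ≈ -91.9 kPa

Ideal: P_ideal = nRT/V = (4.14)(8.314)(451.7)/7.35 = 2115.31 kPa
vdW: P = nRT/(V − nb) − a n²/V² = 15547.5/7.07676 − 9375.36/54.0225 = 2196.98 − 173.545 = 2023.44 kPa
ΔP = 2023.44 − 2115.31 = -91.9 kPa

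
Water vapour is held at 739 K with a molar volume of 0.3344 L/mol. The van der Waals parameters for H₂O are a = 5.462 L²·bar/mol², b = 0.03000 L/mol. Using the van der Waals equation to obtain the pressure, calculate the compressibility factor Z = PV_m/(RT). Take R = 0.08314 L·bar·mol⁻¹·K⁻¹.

P = RT/(V_m − b) − a/V_m² = (0.08314)(739)/(0.3344 − 0.03000) − 5.462/(0.3344)²
  = 61.440/0.30440 − 48.845 = 201.84 − 48.845 = 153.00 bar
Z = PV_m/(RT) = (153.00)(0.3344)/((0.08314)(739)) = 51.163/61.440 = 0.8327

Z ≈ 0.8327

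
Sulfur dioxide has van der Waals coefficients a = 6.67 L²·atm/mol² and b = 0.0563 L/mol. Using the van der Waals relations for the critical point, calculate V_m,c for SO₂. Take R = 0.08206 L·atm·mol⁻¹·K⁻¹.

V_m,c ≈ 0.1689 L/mol

For a van der Waals gas, V_m,c = 3b.
V_m,c = 3×0.0563 = 0.1689 L/mol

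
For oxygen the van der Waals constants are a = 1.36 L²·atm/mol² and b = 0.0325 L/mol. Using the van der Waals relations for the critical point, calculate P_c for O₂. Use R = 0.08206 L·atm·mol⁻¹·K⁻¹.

For a van der Waals gas, P_c = a/(27b²).
P_c = 1.36/(27×(0.0325)²) = 1.36/0.028519 = 47.69 atm

P_c ≈ 47.69 atm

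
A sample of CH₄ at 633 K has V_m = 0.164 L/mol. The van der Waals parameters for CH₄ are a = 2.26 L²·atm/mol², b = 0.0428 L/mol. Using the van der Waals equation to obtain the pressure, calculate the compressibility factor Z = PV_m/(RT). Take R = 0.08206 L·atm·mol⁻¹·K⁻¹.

Z ≈ 1.088

P = RT/(V_m − b) − a/V_m² = (0.08206)(633)/(0.164 − 0.0428) − 2.26/(0.164)²
  = 51.944/0.12120 − 84.027 = 428.58 − 84.027 = 344.55 atm
Z = PV_m/(RT) = (344.55)(0.164)/((0.08206)(633)) = 56.506/51.944 = 1.088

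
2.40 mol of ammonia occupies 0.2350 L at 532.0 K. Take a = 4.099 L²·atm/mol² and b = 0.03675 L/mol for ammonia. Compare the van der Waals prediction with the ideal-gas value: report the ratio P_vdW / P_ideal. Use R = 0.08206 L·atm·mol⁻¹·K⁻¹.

Ideal: P_ideal = nRT/V = (2.40)(0.08206)(532.0)/0.2350 = 445.848 atm
vdW: P = nRT/(V − nb) − a n²/V² = 104.774/0.146800 − 23.6102/0.0552250 = 713.719 − 427.527 = 286.192 atm
Ratio = 286.192/445.848 = 0.6419

P_vdW / P_ideal ≈ 0.6419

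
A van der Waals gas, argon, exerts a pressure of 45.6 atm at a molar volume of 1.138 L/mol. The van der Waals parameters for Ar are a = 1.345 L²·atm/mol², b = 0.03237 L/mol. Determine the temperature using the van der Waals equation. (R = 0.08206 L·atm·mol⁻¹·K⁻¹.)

T = (P + a/V_m²)(V_m − b)/R
P + a/V_m² = 45.6 + 1.345/(1.138)² = 46.639 atm
V_m − b = 1.138 − 0.03237 = 1.1056 L/mol
T = (46.639)(1.1056)/0.08206 = 628.4 K

T ≈ 628.4 K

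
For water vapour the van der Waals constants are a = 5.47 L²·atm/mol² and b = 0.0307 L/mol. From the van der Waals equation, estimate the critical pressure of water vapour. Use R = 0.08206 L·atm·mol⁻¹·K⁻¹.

P_c ≈ 215.0 atm

For a van der Waals gas, P_c = a/(27b²).
P_c = 5.47/(27×(0.0307)²) = 5.47/0.025447 = 215.0 atm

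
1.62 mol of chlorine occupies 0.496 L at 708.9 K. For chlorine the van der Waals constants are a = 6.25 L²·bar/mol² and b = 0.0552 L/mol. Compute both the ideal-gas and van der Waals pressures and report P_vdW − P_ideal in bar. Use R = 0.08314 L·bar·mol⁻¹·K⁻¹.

Ideal: P_ideal = nRT/V = (1.62)(0.08314)(708.9)/0.496 = 192.499 bar
vdW: P = nRT/(V − nb) − a n²/V² = 95.4795/0.406576 − 16.4025/0.246016 = 234.838 − 66.6725 = 168.166 bar
ΔP = 168.166 − 192.499 = -24.33 bar

ΔP ≈ -24.33 bar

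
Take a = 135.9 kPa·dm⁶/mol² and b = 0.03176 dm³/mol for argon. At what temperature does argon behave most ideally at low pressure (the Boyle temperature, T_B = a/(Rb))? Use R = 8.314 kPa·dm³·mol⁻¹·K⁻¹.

T_B ≈ 514.7 K

For a van der Waals gas the second virial coefficient B₂ = b − a/(RT) vanishes at T_B = a/(Rb).
T_B = 135.9/(8.314×0.03176) = 135.9/0.26405 = 514.7 K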